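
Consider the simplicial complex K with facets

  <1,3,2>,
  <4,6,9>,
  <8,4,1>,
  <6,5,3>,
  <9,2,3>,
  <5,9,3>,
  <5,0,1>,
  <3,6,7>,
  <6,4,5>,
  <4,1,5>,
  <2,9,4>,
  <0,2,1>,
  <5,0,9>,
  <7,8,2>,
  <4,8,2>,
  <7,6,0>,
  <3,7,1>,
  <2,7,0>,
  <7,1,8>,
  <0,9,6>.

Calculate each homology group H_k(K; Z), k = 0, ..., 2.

H_0 ≅ Z,  H_1 ≅ Z ⊕ Z/2Z,  H_2 = 0.

Order the vertices as 0 < 1 < 2 < 3 < 4 < 5 < 6 < 7 < 8 < 9. Listing each simplex with vertices in this order, K has dimension 2 with simplices:

  0-simplices (10): [0], [1], [2], [3], [4], [5], [6], [7], [8], [9]
  1-simplices (30): (30 of them)
  2-simplices (20): (20 of them)

so the chain groups are C_0 ≅ Z^10, C_1 ≅ Z^30, C_2 ≅ Z^20.

Boundary ∂_1: C_1 → C_0 maps an edge to its endpoints' difference, ∂[p,q] = q − p.
This gives a 10×30 integer matrix of rank 9; reducing to Smith normal form yields diagonal entries (1,1,1,1,1,1,1,1,1).

Boundary ∂_2: C_2 → C_1 sends each 2-simplex [p,q,r] to [q,r] − [p,r] + [p,q]. For instance
  ∂[4,6,9] = [6,9] − [4,9] + [4,6],
  ∂[3,5,6] = [5,6] − [3,6] + [3,5].
The resulting 30×20 matrix has rank 20, and its Smith normal form has invariant factors (1,1,1,1,1,1,1,1,1,1,1,1,1,1,1,1,1,1,1,2).

Reading off H_k = ker ∂_k / im ∂_{k+1}:

  H_0: rank C_0 − rank ∂_1 = 10 − 9 = 1, and the invariant factors of ∂_1 are all 1, so H_0 ≅ Z.
  H_1: rank ker ∂_1 − rank ∂_2 = (30 − 9) − 20 = 1, and ∂_2 has invariant factor 2 > 1, so H_1 ≅ Z ⊕ Z/2Z.
  H_2: rank ker ∂_2 − rank ∂_3 = (20 − 20) − 0 = 0, and there is no ∂_3, so H_2 ≅ 0.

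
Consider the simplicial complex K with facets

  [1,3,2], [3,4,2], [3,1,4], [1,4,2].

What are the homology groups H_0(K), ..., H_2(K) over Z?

Fix the vertex order 1 < 2 < 3 < 4 and write every simplex with vertices in increasing order. Then dim K = 2 and the simplices of K are:

  0-simplices (4): [1], [2], [3], [4]
  1-simplices (6): [1,2], [1,3], [1,4], [2,3], [2,4], [3,4]
  2-simplices (4): [1,2,3], [1,2,4], [1,3,4], [2,3,4]

so the chain groups are C_0 ≅ Z^4, C_1 ≅ Z^6, C_2 ≅ Z^4.

∂_1: C_1 → C_0 maps an edge to its endpoints' difference, ∂[p,q] = q − p. For instance
  ∂[1,2] = [2] − [1].
This gives a 4×6 integer matrix of rank 3; reducing to Smith normal form yields diagonal entries (1,1,1).

The boundary map ∂_2: C_2 → C_1 acts by ∂[p,q,r] = [q,r] − [p,r] + [p,q]. For instance
  ∂[1,2,4] = [2,4] − [1,4] + [1,2],
  ∂[1,2,3] = [2,3] − [1,3] + [1,2].
The resulting 6×4 matrix has rank 3, and its Smith normal form has invariant factors (1,1,1).

Reading off H_k = ker ∂_k / im ∂_{k+1}:

  H_0: rank C_0 − rank ∂_1 = 4 − 3 = 1, and the invariant factors of ∂_1 are all 1, so H_0 = Z.
  H_1: rank ker ∂_1 − rank ∂_2 = (6 − 3) − 3 = 0, and the invariant factors of ∂_2 are all 1, so H_1 = 0.
  H_2: rank ker ∂_2 − rank ∂_3 = (4 − 3) − 0 = 1, and there is no ∂_3, so H_2 = Z.

H_0 ≅ Z,  H_1 = 0,  H_2 ≅ Z.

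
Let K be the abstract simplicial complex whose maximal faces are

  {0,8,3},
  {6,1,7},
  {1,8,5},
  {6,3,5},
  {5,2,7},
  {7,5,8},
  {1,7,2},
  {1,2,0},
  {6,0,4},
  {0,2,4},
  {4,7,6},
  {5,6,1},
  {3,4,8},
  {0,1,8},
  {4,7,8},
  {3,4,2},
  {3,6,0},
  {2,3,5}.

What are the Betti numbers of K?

We work with the vertex ordering 0 < 1 < 2 < 3 < 4 < 5 < 6 < 7 < 8. The simplices of K, each written with vertices in increasing order, are:

  0-simplices (9): [0], [1], [2], [3], [4], [5], [6], [7], [8]
  1-simplices (27): (27 of them)
  2-simplices (18): [0,1,2], [0,1,8], [0,2,4], [0,3,6], [0,3,8], [0,4,6], [1,2,7], [1,5,6], [1,5,8], [1,6,7], [2,3,4], [2,3,5], [2,5,7], [3,4,8], [3,5,6], [4,6,7], [4,7,8], [5,7,8]

so the chain groups are C_0 ≅ Z^9, C_1 ≅ Z^27, C_2 ≅ Z^18.

The boundary map ∂_1: C_1 → C_0 maps an edge to its endpoints' difference, ∂[p,q] = q − p. For instance
  ∂[0,3] = [3] − [0].
The 9×27 boundary matrix has rank 8 and Smith normal form diag(1,1,1,1,1,1,1,1).

Boundary ∂_2: C_2 → C_1 sends each 2-simplex [p,q,r] to [q,r] − [p,r] + [p,q]. For instance
  ∂[5,7,8] = [7,8] − [5,8] + [5,7],
  ∂[1,2,7] = [2,7] − [1,7] + [1,2].
As a 27×18 matrix over Z this has rank 18, with invariant factors (1,1,1,1,1,1,1,1,1,1,1,1,1,1,1,1,1,2).

Reading off H_k = ker ∂_k / im ∂_{k+1}:

  H_0: rank C_0 − rank ∂_1 = 9 − 8 = 1, and the invariant factors of ∂_1 are all 1, so H_0 = Z.
  H_1: rank ker ∂_1 − rank ∂_2 = (27 − 8) − 18 = 1, and ∂_2 has invariant factor 2 > 1, so H_1 = Z ⊕ Z/2.
  H_2: rank ker ∂_2 − rank ∂_3 = (18 − 18) − 0 = 0, and there is no ∂_3, so H_2 = 0.

Hence the Betti numbers are b_0 = 1, b_1 = 1, b_2 = 0.

b_0 = 1, b_1 = 1, b_2 = 0.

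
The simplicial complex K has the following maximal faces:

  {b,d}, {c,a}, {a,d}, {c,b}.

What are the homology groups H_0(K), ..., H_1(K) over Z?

H_0 ≅ Z,  H_1 ≅ Z.

Fix the vertex order a < b < c < d and write every simplex with vertices in increasing order. Then dim K = 1 and the simplices of K are:

  0-simplices (4): a, b, c, d
  1-simplices (4): ac, ad, bc, bd

giving chain groups C_0 ≅ Z^4, C_1 ≅ Z^4.

The boundary map ∂_1: C_1 → C_0 sends each edge [p,q] (with p < q) to q − p. For instance
  ∂bd = d − b.
This gives a 4×4 integer matrix of rank 3; reducing to Smith normal form yields diagonal entries (1,1,1).

From H_k ≅ ker(∂_k) / im(∂_{k+1}) we obtain:

  H_0: rank C_0 − rank ∂_1 = 4 − 3 = 1, and the invariant factors of ∂_1 are all 1, so H_0 ≅ Z.
  H_1: rank ker ∂_1 − rank ∂_2 = (4 − 3) − 0 = 1, and there is no ∂_2, so H_1 ≅ Z.

As a check, the Euler characteristic is 4 − 4 = 0, which agrees with 1 − 1 = 0.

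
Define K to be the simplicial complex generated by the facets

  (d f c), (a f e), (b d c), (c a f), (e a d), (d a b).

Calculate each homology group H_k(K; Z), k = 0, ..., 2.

K has 6 vertices, 12 edges, 6 triangles.
rank ∂_0 = 0, rank ∂_1 = 5 ⇒ b_0 = 6 − 0 − 5 = 1; all invariant factors of ∂_1 are 1 so no torsion. So H_0 ≅ Z.
rank ∂_1 = 5, rank ∂_2 = 6 ⇒ b_1 = 12 − 5 − 6 = 1; all invariant factors of ∂_2 are 1 so no torsion. So H_1 ≅ Z.
rank ∂_2 = 6, rank ∂_3 = 0 ⇒ b_2 = 6 − 6 − 0 = 0. So H_2 ≅ 0.

H_0 ≅ Z,  H_1 ≅ Z,  H_2 = 0.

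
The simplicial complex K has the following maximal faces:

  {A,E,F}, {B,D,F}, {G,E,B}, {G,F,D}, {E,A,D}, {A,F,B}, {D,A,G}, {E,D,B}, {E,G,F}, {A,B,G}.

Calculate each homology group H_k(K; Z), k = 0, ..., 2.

Order the vertices as A < B < D < E < F < G. Listing each simplex with vertices in this order, K has dimension 2 with simplices:

  0-simplices (6): A, B, D, E, F, G
  1-simplices (15): AB, AD, AE, AF, AG, BD, BE, BF, BG, DE, DF, DG, EF, EG, FG
  2-simplices (10): ABF, ABG, ADE, ADG, AEF, BDE, BDF, BEG, DFG, EFG

Hence C_0 ≅ Z^6, C_1 ≅ Z^15, C_2 ≅ Z^10.

The boundary map ∂_1: C_1 → C_0 maps an edge to its endpoints' difference, ∂[p,q] = q − p. For instance
  ∂BE = E − B.
As a 6×15 matrix over Z this has rank 5, with invariant factors (1,1,1,1,1).

Boundary ∂_2: C_2 → C_1 sends each 2-simplex [p,q,r] to [q,r] − [p,r] + [p,q]. For instance
  ∂BDF = DF − BF + BD,
  ∂ADE = DE − AE + AD.
The 15×10 boundary matrix has rank 10 and Smith normal form diag(1,1,1,1,1,1,1,1,1,2).

From H_k ≅ ker(∂_k) / im(∂_{k+1}) we obtain:

  H_0: rank C_0 − rank ∂_1 = 6 − 5 = 1, and the invariant factors of ∂_1 are all 1, so H_0 ≅ Z.
  H_1: rank ker ∂_1 − rank ∂_2 = (15 − 5) − 10 = 0, and ∂_2 has invariant factor 2 > 1, so H_1 ≅ Z/2.
  H_2: rank ker ∂_2 − rank ∂_3 = (10 − 10) − 0 = 0, and there is no ∂_3, so H_2 ≅ 0.

As a check, the Euler characteristic is 6 − 15 + 10 = 1, which agrees with 1 − 0 + 0 = 1.
(K is a triangulation of the real projective plane RP^2.)

H_0 ≅ Z,  H_1 ≅ Z/2,  H_2 = 0.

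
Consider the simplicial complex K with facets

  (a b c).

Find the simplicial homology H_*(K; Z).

We work with the vertex ordering a < b < c. The simplices of K, each written with vertices in increasing order, are:

  0-simplices (3): a, b, c
  1-simplices (3): ab, ac, bc
  2-simplices (1): abc

giving chain groups C_0 ≅ Z^3, C_1 ≅ Z^3, C_2 ≅ Z^1.

∂_1: C_1 → C_0 sends each edge [p,q] (with p < q) to q − p. For instance
  ∂ac = c − a.
The resulting 3×3 matrix has rank 2, and its Smith normal form has invariant factors (1,1).

The boundary map ∂_2: C_2 → C_1 maps a triangle to the signed sum of its edges. For instance
  ∂abc = bc − ac + ab.
The 3×1 boundary matrix has rank 1 and Smith normal form diag(1).

Computing H_k = (kernel of ∂_k) / (image of ∂_{k+1}):

  H_0: rank C_0 − rank ∂_1 = 3 − 2 = 1, and the invariant factors of ∂_1 are all 1, so H_0 ≅ Z.
  H_1: rank ker ∂_1 − rank ∂_2 = (3 − 2) − 1 = 0, and the invariant factors of ∂_2 are all 1, so H_1 ≅ 0.
  H_2: rank ker ∂_2 − rank ∂_3 = (1 − 1) − 0 = 0, and there is no ∂_3, so H_2 ≅ 0.

As a check, the Euler characteristic is 3 − 3 + 1 = 1, which agrees with 1 − 0 + 0 = 1.

H_0 = Z,  H_1 = 0,  H_2 = 0.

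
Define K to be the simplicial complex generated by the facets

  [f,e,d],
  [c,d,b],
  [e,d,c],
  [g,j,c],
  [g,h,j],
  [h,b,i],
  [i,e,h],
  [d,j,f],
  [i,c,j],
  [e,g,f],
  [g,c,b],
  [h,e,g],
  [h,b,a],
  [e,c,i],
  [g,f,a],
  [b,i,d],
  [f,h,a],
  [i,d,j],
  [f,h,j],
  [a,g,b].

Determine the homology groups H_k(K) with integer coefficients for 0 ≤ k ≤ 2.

H_0 = Z,  H_1 = Z ⊕ Z/2Z,  H_2 = 0.

Fix the vertex order a < b < c < d < e < f < g < h < i < j and write every simplex with vertices in increasing order. Then dim K = 2 and the simplices of K are:

  0-simplices (10): a, b, c, d, e, f, g, h, i, j
  1-simplices (30): ab, af, ag, ah, bc, bd, bg, bh, bi, cd, ce, cg, ci, cj, de, df, di, dj, ef, eg, eh, ei, fg, fh, fj, gh, gj, hi, hj, ij
  2-simplices (20): abg, abh, afg, afh, bcd, bcg, bdi, bhi, cde, cei, cgj, cij, def, dfj, dij, efg, egh, ehi, fhj, ghj

Hence C_0 ≅ Z^10, C_1 ≅ Z^30, C_2 ≅ Z^20.

Boundary ∂_1: C_1 → C_0 maps an edge to its endpoints' difference, ∂[p,q] = q − p.
The 10×30 boundary matrix has rank 9 and Smith normal form diag(1,1,1,1,1,1,1,1,1).

Boundary ∂_2: C_2 → C_1 sends each 2-simplex [p,q,r] to [q,r] − [p,r] + [p,q]. For instance
  ∂bcg = cg − bg + bc,
  ∂cij = ij − cj + ci.
As a 30×20 matrix over Z this has rank 20, with invariant factors (1,1,1,1,1,1,1,1,1,1,1,1,1,1,1,1,1,1,1,2).

Reading off H_k = ker ∂_k / im ∂_{k+1}:

  H_0: rank C_0 − rank ∂_1 = 10 − 9 = 1, and the invariant factors of ∂_1 are all 1, so H_0 = Z.
  H_1: rank ker ∂_1 − rank ∂_2 = (30 − 9) − 20 = 1, and ∂_2 has invariant factor 2 > 1, so H_1 = Z ⊕ Z/2Z.
  H_2: rank ker ∂_2 − rank ∂_3 = (20 − 20) − 0 = 0, and there is no ∂_3, so H_2 = 0.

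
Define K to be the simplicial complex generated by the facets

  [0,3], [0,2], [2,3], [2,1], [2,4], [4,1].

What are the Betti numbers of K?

b_0 = 1, b_1 = 2.

We work with the vertex ordering 0 < 1 < 2 < 3 < 4. The simplices of K, each written with vertices in increasing order, are:

  0-simplices (5): [0], [1], [2], [3], [4]
  1-simplices (6): [0,2], [0,3], [1,2], [1,4], [2,3], [2,4]

Hence C_0 ≅ Z^5, C_1 ≅ Z^6.

Boundary ∂_1: C_1 → C_0 sends each edge [p,q] (with p < q) to q − p. For instance
  ∂[0,3] = [3] − [0].
As a 5×6 matrix over Z this has rank 4, with invariant factors (1,1,1,1).

Computing H_k = (kernel of ∂_k) / (image of ∂_{k+1}):

  H_0: rank C_0 − rank ∂_1 = 5 − 4 = 1, and the invariant factors of ∂_1 are all 1, so H_0 ≅ Z.
  H_1: rank ker ∂_1 − rank ∂_2 = (6 − 4) − 0 = 2, and there is no ∂_2, so H_1 ≅ Z^2.

Hence the Betti numbers are b_0 = 1, b_1 = 2.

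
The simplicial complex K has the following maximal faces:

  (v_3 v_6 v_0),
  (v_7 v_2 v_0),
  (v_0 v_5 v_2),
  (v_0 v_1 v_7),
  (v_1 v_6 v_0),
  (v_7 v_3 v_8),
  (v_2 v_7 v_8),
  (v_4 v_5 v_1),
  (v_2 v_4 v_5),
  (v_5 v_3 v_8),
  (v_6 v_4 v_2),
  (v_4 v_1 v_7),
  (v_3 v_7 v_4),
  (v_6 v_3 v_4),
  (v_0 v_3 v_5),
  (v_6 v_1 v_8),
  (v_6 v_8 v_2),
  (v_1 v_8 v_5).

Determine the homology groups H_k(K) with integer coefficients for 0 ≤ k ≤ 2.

H_0 = Z,  H_1 = Z^2,  H_2 = Z.

Fix the vertex order v_0 < v_1 < v_2 < v_3 < v_4 < v_5 < v_6 < v_7 < v_8 and write every simplex with vertices in increasing order. Then dim K = 2 and the simplices of K are:

  0-simplices (9): [v_0], [v_1], [v_2], [v_3], [v_4], [v_5], [v_6], [v_7], [v_8]
  1-simplices (27): (27 of them)
  2-simplices (18): (18 of them)

so the chain groups are C_0 ≅ Z^9, C_1 ≅ Z^27, C_2 ≅ Z^18.

Boundary ∂_1: C_1 → C_0 maps an edge to its endpoints' difference, ∂[p,q] = q − p. For instance
  ∂[v_6,v_8] = [v_8] − [v_6].
The resulting 9×27 matrix has rank 8, and its Smith normal form has invariant factors (1,1,1,1,1,1,1,1).

∂_2: C_2 → C_1 sends each 2-simplex [p,q,r] to [q,r] − [p,r] + [p,q]. For instance
  ∂[v_0,v_1,v_6] = [v_1,v_6] − [v_0,v_6] + [v_0,v_1],
  ∂[v_0,v_2,v_5] = [v_2,v_5] − [v_0,v_5] + [v_0,v_2].
This gives a 27×18 integer matrix of rank 17; reducing to Smith normal form yields diagonal entries (1,1,1,1,1,1,1,1,1,1,1,1,1,1,1,1,1).

Reading off H_k = ker ∂_k / im ∂_{k+1}:

  H_0: rank C_0 − rank ∂_1 = 9 − 8 = 1, and the invariant factors of ∂_1 are all 1, so H_0 = Z.
  H_1: rank ker ∂_1 − rank ∂_2 = (27 − 8) − 17 = 2, and the invariant factors of ∂_2 are all 1, so H_1 = Z^2.
  H_2: rank ker ∂_2 − rank ∂_3 = (18 − 17) − 0 = 1, and there is no ∂_3, so H_2 = Z.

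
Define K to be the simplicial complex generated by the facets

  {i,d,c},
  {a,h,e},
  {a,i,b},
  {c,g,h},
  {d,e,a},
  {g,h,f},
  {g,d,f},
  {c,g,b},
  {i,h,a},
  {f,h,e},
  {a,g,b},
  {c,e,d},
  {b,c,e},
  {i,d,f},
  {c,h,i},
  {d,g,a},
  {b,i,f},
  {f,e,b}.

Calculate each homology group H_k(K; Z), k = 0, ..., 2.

Fix the vertex order a < b < c < d < e < f < g < h < i and write every simplex with vertices in increasing order. Then dim K = 2 and the simplices of K are:

  0-simplices (9): a, b, c, d, e, f, g, h, i
  1-simplices (27): ab, ad, ae, ag, ah, ai, bc, be, bf, bg, bi, cd, ce, cg, ch, ci, de, df, dg, di, ef, eh, fg, fh, fi, gh, hi
  2-simplices (18): abg, abi, ade, adg, aeh, ahi, bce, bcg, bef, bfi, cde, cdi, cgh, chi, dfg, dfi, efh, fgh

so the chain groups are C_0 ≅ Z^9, C_1 ≅ Z^27, C_2 ≅ Z^18.

Boundary ∂_1: C_1 → C_0 is given by ∂[p,q] = [q] − [p].
The resulting 9×27 matrix has rank 8, and its Smith normal form has invariant factors (1,1,1,1,1,1,1,1).

The boundary map ∂_2: C_2 → C_1 sends each 2-simplex [p,q,r] to [q,r] − [p,r] + [p,q]. For instance
  ∂bfi = fi − bi + bf,
  ∂dfi = fi − di + df.
The resulting 27×18 matrix has rank 17, and its Smith normal form has invariant factors (1,1,1,1,1,1,1,1,1,1,1,1,1,1,1,1,1).

From H_k ≅ ker(∂_k) / im(∂_{k+1}) we obtain:

  H_0: rank C_0 − rank ∂_1 = 9 − 8 = 1, and the invariant factors of ∂_1 are all 1, so H_0 = Z.
  H_1: rank ker ∂_1 − rank ∂_2 = (27 − 8) − 17 = 2, and the invariant factors of ∂_2 are all 1, so H_1 = Z^2.
  H_2: rank ker ∂_2 − rank ∂_3 = (18 − 17) − 0 = 1, and there is no ∂_3, so H_2 = Z.

(K is a triangulation of the torus T^2.)

H_0 ≅ Z,  H_1 ≅ Z^2,  H_2 ≅ Z.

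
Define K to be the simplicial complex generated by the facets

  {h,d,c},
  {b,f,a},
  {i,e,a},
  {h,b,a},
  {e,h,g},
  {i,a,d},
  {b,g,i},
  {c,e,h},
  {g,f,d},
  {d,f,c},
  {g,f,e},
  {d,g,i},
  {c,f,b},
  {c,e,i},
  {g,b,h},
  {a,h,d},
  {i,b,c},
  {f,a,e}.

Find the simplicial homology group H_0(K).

K has 9 vertices, 27 edges, 18 triangles.
rank ∂_0 = 0, rank ∂_1 = 8 ⇒ b_0 = 9 − 0 − 8 = 1; all invariant factors of ∂_1 are 1 so no torsion. So H_0 = Z.

H_0 ≅ Z.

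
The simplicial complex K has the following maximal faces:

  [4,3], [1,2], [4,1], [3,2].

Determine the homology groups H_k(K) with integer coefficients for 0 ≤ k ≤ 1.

Fix the vertex order 1 < 2 < 3 < 4 and write every simplex with vertices in increasing order. Then dim K = 1 and the simplices of K are:

  0-simplices (4): [1], [2], [3], [4]
  1-simplices (4): [1,2], [1,4], [2,3], [3,4]

giving chain groups C_0 ≅ Z^4, C_1 ≅ Z^4.

The boundary map ∂_1: C_1 → C_0 sends each edge [p,q] (with p < q) to q − p.
This gives a 4×4 integer matrix of rank 3; reducing to Smith normal form yields diagonal entries (1,1,1).

Now H_k = ker ∂_k / im ∂_{k+1}, so:

  H_0: rank C_0 − rank ∂_1 = 4 − 3 = 1, and the invariant factors of ∂_1 are all 1, so H_0 = Z.
  H_1: rank ker ∂_1 − rank ∂_2 = (4 − 3) − 0 = 1, and there is no ∂_2, so H_1 = Z.

(K is a triangulation of the circle S^1.)

H_0 = Z,  H_1 = Z.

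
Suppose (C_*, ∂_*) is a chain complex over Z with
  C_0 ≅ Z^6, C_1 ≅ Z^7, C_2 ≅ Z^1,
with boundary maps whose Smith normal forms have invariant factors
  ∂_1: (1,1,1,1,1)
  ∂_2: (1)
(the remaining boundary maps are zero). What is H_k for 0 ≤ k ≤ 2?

H_0 ≅ Z,  H_1 ≅ Z,  H_2 = 0.

H_0: b_0 = 6 − 0 − 5 = 1; torsion from ∂_1 factors > 1: none. So H_0 ≅ Z.
H_1: b_1 = 7 − 5 − 1 = 1; torsion from ∂_2 factors > 1: none. So H_1 ≅ Z.
H_2: b_2 = 1 − 1 − 0 = 0; torsion from ∂_3 factors > 1: none. So H_2 ≅ 0.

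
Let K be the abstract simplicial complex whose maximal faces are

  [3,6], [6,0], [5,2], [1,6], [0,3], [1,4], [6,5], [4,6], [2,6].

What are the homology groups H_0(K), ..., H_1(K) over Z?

H_0 ≅ Z,  H_1 ≅ Z^3.

Fix the vertex order 0 < 1 < 2 < 3 < 4 < 5 < 6 and write every simplex with vertices in increasing order. Then dim K = 1 and the simplices of K are:

  0-simplices (7): [0], [1], [2], [3], [4], [5], [6]
  1-simplices (9): [0,3], [0,6], [1,4], [1,6], [2,5], [2,6], [3,6], [4,6], [5,6]

Hence C_0 ≅ Z^7, C_1 ≅ Z^9.

∂_1: C_1 → C_0 is given by ∂[p,q] = [q] − [p].
This gives a 7×9 integer matrix of rank 6; reducing to Smith normal form yields diagonal entries (1,1,1,1,1,1).

Now H_k = ker ∂_k / im ∂_{k+1}, so:

  H_0: rank C_0 − rank ∂_1 = 7 − 6 = 1, and the invariant factors of ∂_1 are all 1, so H_0 = Z.
  H_1: rank ker ∂_1 − rank ∂_2 = (9 − 6) − 0 = 3, and there is no ∂_2, so H_1 = Z^3.

As a check, the Euler characteristic is 7 − 9 = -2, which agrees with 1 − 3 = -2.
(K is a triangulation of a wedge of 3 circles.)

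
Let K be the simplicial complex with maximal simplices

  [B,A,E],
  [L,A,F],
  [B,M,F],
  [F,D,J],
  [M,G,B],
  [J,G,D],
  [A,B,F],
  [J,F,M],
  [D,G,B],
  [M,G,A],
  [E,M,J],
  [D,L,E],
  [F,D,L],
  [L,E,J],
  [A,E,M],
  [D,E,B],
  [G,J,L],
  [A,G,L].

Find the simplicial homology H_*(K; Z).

H_0 ≅ Z,  H_1 ≅ Z ⊕ Z/2Z,  H_2 = 0.

Fix the vertex order A < B < D < E < F < G < J < L < M and write every simplex with vertices in increasing order. Then dim K = 2 and the simplices of K are:

  0-simplices (9): A, B, D, E, F, G, J, L, M
  1-simplices (27): AB, AE, AF, AG, AL, AM, BD, BE, BF, BG, BM, DE, DF, DG, DJ, DL, EJ, EL, EM, FJ, FL, FM, GJ, GL, GM, JL, JM
  2-simplices (18): ABE, ABF, AEM, AFL, AGL, AGM, BDE, BDG, BFM, BGM, DEL, DFJ, DFL, DGJ, EJL, EJM, FJM, GJL

giving chain groups C_0 ≅ Z^9, C_1 ≅ Z^27, C_2 ≅ Z^18.

Boundary ∂_1: C_1 → C_0 sends each edge [p,q] (with p < q) to q − p. For instance
  ∂BG = G − B.
This gives a 9×27 integer matrix of rank 8; reducing to Smith normal form yields diagonal entries (1,1,1,1,1,1,1,1).

The boundary map ∂_2: C_2 → C_1 maps a triangle to the signed sum of its edges. For instance
  ∂ABE = BE − AE + AB,
  ∂FJM = JM − FM + FJ.
This gives a 27×18 integer matrix of rank 18; reducing to Smith normal form yields diagonal entries (1,1,1,1,1,1,1,1,1,1,1,1,1,1,1,1,1,2).

Computing H_k = (kernel of ∂_k) / (image of ∂_{k+1}):

  H_0: rank C_0 − rank ∂_1 = 9 − 8 = 1, and the invariant factors of ∂_1 are all 1, so H_0 ≅ Z.
  H_1: rank ker ∂_1 − rank ∂_2 = (27 − 8) − 18 = 1, and ∂_2 has invariant factor 2 > 1, so H_1 ≅ Z ⊕ Z/2Z.
  H_2: rank ker ∂_2 − rank ∂_3 = (18 − 18) − 0 = 0, and there is no ∂_3, so H_2 ≅ 0.

As a check, the Euler characteristic is 9 − 27 + 18 = 0, which agrees with 1 − 1 + 0 = 0.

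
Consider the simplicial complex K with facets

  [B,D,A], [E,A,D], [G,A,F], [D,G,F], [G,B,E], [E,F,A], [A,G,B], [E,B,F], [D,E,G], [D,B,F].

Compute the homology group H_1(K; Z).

K has 6 vertices, 15 edges, 10 triangles.
rank ∂_1 = 5, rank ∂_2 = 10 ⇒ b_1 = 15 − 5 − 10 = 0; ∂_2 has invariant factor(s) [2] giving torsion. So H_1 = Z/2.

H_1 = Z/2.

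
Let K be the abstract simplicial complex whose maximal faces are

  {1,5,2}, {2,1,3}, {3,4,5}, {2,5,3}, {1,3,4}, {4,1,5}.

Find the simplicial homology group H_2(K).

H_2 = Z.

Order the vertices as 1 < 2 < 3 < 4 < 5. Listing each simplex with vertices in this order, K has dimension 2 with simplices:

  0-simplices (5): [1], [2], [3], [4], [5]
  1-simplices (9): [1,2], [1,3], [1,4], [1,5], [2,3], [2,5], [3,4], [3,5], [4,5]
  2-simplices (6): [1,2,3], [1,2,5], [1,3,4], [1,4,5], [2,3,5], [3,4,5]

so the chain groups are C_0 ≅ Z^5, C_1 ≅ Z^9, C_2 ≅ Z^6.

Boundary ∂_1: C_1 → C_0 sends each edge [p,q] (with p < q) to q − p. For instance
  ∂[1,5] = [5] − [1].
The resulting 5×9 matrix has rank 4, and its Smith normal form has invariant factors (1,1,1,1).

∂_2: C_2 → C_1 sends each 2-simplex [p,q,r] to [q,r] − [p,r] + [p,q]. For instance
  ∂[1,4,5] = [4,5] − [1,5] + [1,4],
  ∂[2,3,5] = [3,5] − [2,5] + [2,3].
The resulting 9×6 matrix has rank 5, and its Smith normal form has invariant factors (1,1,1,1,1).

Now H_k = ker ∂_k / im ∂_{k+1}, so:

  H_2: rank ker ∂_2 − rank ∂_3 = (6 − 5) − 0 = 1, and there is no ∂_3, so H_2 ≅ Z.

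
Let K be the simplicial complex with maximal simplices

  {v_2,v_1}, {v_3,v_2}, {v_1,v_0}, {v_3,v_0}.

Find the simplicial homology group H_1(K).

H_1 = Z.

We work with the vertex ordering v_0 < v_1 < v_2 < v_3. The simplices of K, each written with vertices in increasing order, are:

  0-simplices (4): [v_0], [v_1], [v_2], [v_3]
  1-simplices (4): [v_0,v_1], [v_0,v_3], [v_1,v_2], [v_2,v_3]

giving chain groups C_0 ≅ Z^4, C_1 ≅ Z^4.

∂_1: C_1 → C_0 maps an edge to its endpoints' difference, ∂[p,q] = q − p.
This gives a 4×4 integer matrix of rank 3; reducing to Smith normal form yields diagonal entries (1,1,1).

Now H_k = ker ∂_k / im ∂_{k+1}, so:

  H_1: rank ker ∂_1 − rank ∂_2 = (4 − 3) − 0 = 1, and there is no ∂_2, so H_1 ≅ Z.

(K is a triangulation of the circle S^1.)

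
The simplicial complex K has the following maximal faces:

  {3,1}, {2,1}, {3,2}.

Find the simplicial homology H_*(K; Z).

K has 3 vertices, 3 edges.
rank ∂_0 = 0, rank ∂_1 = 2 ⇒ b_0 = 3 − 0 − 2 = 1; all invariant factors of ∂_1 are 1 so no torsion. So H_0 = Z.
rank ∂_1 = 2, rank ∂_2 = 0 ⇒ b_1 = 3 − 2 − 0 = 1. So H_1 = Z.

H_0 ≅ Z,  H_1 ≅ Z.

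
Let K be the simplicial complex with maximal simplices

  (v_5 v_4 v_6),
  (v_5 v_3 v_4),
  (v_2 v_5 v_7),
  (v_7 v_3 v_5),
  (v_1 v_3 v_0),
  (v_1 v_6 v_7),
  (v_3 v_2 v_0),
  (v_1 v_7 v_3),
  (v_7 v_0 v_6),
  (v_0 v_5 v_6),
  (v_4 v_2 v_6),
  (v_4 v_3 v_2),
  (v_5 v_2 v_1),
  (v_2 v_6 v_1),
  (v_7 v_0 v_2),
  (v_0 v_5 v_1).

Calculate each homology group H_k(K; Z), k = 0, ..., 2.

Fix the vertex order v_0 < v_1 < v_2 < v_3 < v_4 < v_5 < v_6 < v_7 and write every simplex with vertices in increasing order. Then dim K = 2 and the simplices of K are:

  0-simplices (8): [v_0], [v_1], [v_2], [v_3], [v_4], [v_5], [v_6], [v_7]
  1-simplices (24): (24 of them)
  2-simplices (16): (16 of them)

giving chain groups C_0 ≅ Z^8, C_1 ≅ Z^24, C_2 ≅ Z^16.

Boundary ∂_1: C_1 → C_0 sends each edge [p,q] (with p < q) to q − p.
The 8×24 boundary matrix has rank 7 and Smith normal form diag(1,1,1,1,1,1,1).

∂_2: C_2 → C_1 sends each 2-simplex [p,q,r] to [q,r] − [p,r] + [p,q]. For instance
  ∂[v_1,v_3,v_7] = [v_3,v_7] − [v_1,v_7] + [v_1,v_3],
  ∂[v_0,v_1,v_5] = [v_1,v_5] − [v_0,v_5] + [v_0,v_1].
This gives a 24×16 integer matrix of rank 15; reducing to Smith normal form yields diagonal entries (1,1,1,1,1,1,1,1,1,1,1,1,1,1,1).

From H_k ≅ ker(∂_k) / im(∂_{k+1}) we obtain:

  H_0: rank C_0 − rank ∂_1 = 8 − 7 = 1, and the invariant factors of ∂_1 are all 1, so H_0 = Z.
  H_1: rank ker ∂_1 − rank ∂_2 = (24 − 7) − 15 = 2, and the invariant factors of ∂_2 are all 1, so H_1 = Z^2.
  H_2: rank ker ∂_2 − rank ∂_3 = (16 − 15) − 0 = 1, and there is no ∂_3, so H_2 = Z.

H_0 ≅ Z,  H_1 ≅ Z^2,  H_2 ≅ Z.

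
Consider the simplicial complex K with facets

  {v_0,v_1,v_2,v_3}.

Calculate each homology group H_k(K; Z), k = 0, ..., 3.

H_0 ≅ Z,  H_1 = 0,  H_2 = 0,  H_3 = 0.

Order the vertices as v_0 < v_1 < v_2 < v_3. Listing each simplex with vertices in this order, K has dimension 3 with simplices:

  0-simplices (4): [v_0], [v_1], [v_2], [v_3]
  1-simplices (6): [v_0,v_1], [v_0,v_2], [v_0,v_3], [v_1,v_2], [v_1,v_3], [v_2,v_3]
  2-simplices (4): [v_0,v_1,v_2], [v_0,v_1,v_3], [v_0,v_2,v_3], [v_1,v_2,v_3]
  3-simplices (1): [v_0,v_1,v_2,v_3]

so the chain groups are C_0 ≅ Z^4, C_1 ≅ Z^6, C_2 ≅ Z^4, C_3 ≅ Z^1.

Boundary ∂_1: C_1 → C_0 maps an edge to its endpoints' difference, ∂[p,q] = q − p. For instance
  ∂[v_0,v_3] = [v_3] − [v_0].
The resulting 4×6 matrix has rank 3, and its Smith normal form has invariant factors (1,1,1).

Boundary ∂_2: C_2 → C_1 sends each 2-simplex [p,q,r] to [q,r] − [p,r] + [p,q]. For instance
  ∂[v_0,v_1,v_2] = [v_1,v_2] − [v_0,v_2] + [v_0,v_1],
  ∂[v_0,v_2,v_3] = [v_2,v_3] − [v_0,v_3] + [v_0,v_2].
The 6×4 boundary matrix has rank 3 and Smith normal form diag(1,1,1).

Boundary ∂_3: C_3 → C_2 sends each 3-simplex σ to the alternating sum Σ_i (−1)^i (σ with its i-th vertex removed). For instance
  ∂[v_0,v_1,v_2,v_3] = [v_1,v_2,v_3] − [v_0,v_2,v_3] + [v_0,v_1,v_3] − [v_0,v_1,v_2].
The 4×1 boundary matrix has rank 1 and Smith normal form diag(1).

Reading off H_k = ker ∂_k / im ∂_{k+1}:

  H_0: rank C_0 − rank ∂_1 = 4 − 3 = 1, and the invariant factors of ∂_1 are all 1, so H_0 = Z.
  H_1: rank ker ∂_1 − rank ∂_2 = (6 − 3) − 3 = 0, and the invariant factors of ∂_2 are all 1, so H_1 = 0.
  H_2: rank ker ∂_2 − rank ∂_3 = (4 − 3) − 1 = 0, and the invariant factors of ∂_3 are all 1, so H_2 = 0.
  H_3: rank ker ∂_3 − rank ∂_4 = (1 − 1) − 0 = 0, and there is no ∂_4, so H_3 = 0.

(K is a triangulation of the 3-simplex.)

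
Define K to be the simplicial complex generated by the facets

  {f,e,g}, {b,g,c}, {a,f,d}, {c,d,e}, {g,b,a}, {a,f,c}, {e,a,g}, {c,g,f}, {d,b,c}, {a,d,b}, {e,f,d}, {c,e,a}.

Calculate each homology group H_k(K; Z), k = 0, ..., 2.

Order the vertices as a < b < c < d < e < f < g. Listing each simplex with vertices in this order, K has dimension 2 with simplices:

  0-simplices (7): a, b, c, d, e, f, g
  1-simplices (18): ab, ac, ad, ae, af, ag, bc, bd, bg, cd, ce, cf, cg, de, df, ef, eg, fg
  2-simplices (12): abd, abg, ace, acf, adf, aeg, bcd, bcg, cde, cfg, def, efg

Hence C_0 ≅ Z^7, C_1 ≅ Z^18, C_2 ≅ Z^12.

The boundary map ∂_1: C_1 → C_0 maps an edge to its endpoints' difference, ∂[p,q] = q − p. For instance
  ∂ce = e − c.
The 7×18 boundary matrix has rank 6 and Smith normal form diag(1,1,1,1,1,1).

Boundary ∂_2: C_2 → C_1 acts by ∂[p,q,r] = [q,r] − [p,r] + [p,q]. For instance
  ∂bcd = cd − bd + bc,
  ∂abd = bd − ad + ab.
As a 18×12 matrix over Z this has rank 12, with invariant factors (1,1,1,1,1,1,1,1,1,1,1,2).

Reading off H_k = ker ∂_k / im ∂_{k+1}:

  H_0: rank C_0 − rank ∂_1 = 7 − 6 = 1, and the invariant factors of ∂_1 are all 1, so H_0 ≅ Z.
  H_1: rank ker ∂_1 − rank ∂_2 = (18 − 6) − 12 = 0, and ∂_2 has invariant factor 2 > 1, so H_1 ≅ Z/2Z.
  H_2: rank ker ∂_2 − rank ∂_3 = (12 − 12) − 0 = 0, and there is no ∂_3, so H_2 ≅ 0.

As a check, the Euler characteristic is 7 − 18 + 12 = 1, which agrees with 1 − 0 + 0 = 1.

H_0 = Z,  H_1 = Z/2Z,  H_2 = 0.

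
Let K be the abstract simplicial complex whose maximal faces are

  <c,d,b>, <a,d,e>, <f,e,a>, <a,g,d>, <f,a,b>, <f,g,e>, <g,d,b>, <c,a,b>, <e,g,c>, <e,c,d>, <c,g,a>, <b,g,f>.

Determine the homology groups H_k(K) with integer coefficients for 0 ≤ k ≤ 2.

Take the total order a < b < c < d < e < f < g on the vertex set. Then K (dimension 2) consists of the simplices:

  0-simplices (7): a, b, c, d, e, f, g
  1-simplices (18): ab, ac, ad, ae, af, ag, bc, bd, bf, bg, cd, ce, cg, de, dg, ef, eg, fg
  2-simplices (12): abc, abf, acg, ade, adg, aef, bcd, bdg, bfg, cde, ceg, efg

Hence C_0 ≅ Z^7, C_1 ≅ Z^18, C_2 ≅ Z^12.

Boundary ∂_1: C_1 → C_0 is given by ∂[p,q] = [q] − [p].
This gives a 7×18 integer matrix of rank 6; reducing to Smith normal form yields diagonal entries (1,1,1,1,1,1).

∂_2: C_2 → C_1 acts by ∂[p,q,r] = [q,r] − [p,r] + [p,q]. For instance
  ∂cde = de − ce + cd,
  ∂efg = fg − eg + ef.
The resulting 18×12 matrix has rank 12, and its Smith normal form has invariant factors (1,1,1,1,1,1,1,1,1,1,1,2).

From H_k ≅ ker(∂_k) / im(∂_{k+1}) we obtain:

  H_0: rank C_0 − rank ∂_1 = 7 − 6 = 1, and the invariant factors of ∂_1 are all 1, so H_0 ≅ Z.
  H_1: rank ker ∂_1 − rank ∂_2 = (18 − 6) − 12 = 0, and ∂_2 has invariant factor 2 > 1, so H_1 ≅ Z/2.
  H_2: rank ker ∂_2 − rank ∂_3 = (12 − 12) − 0 = 0, and there is no ∂_3, so H_2 ≅ 0.

As a check, the Euler characteristic is 7 − 18 + 12 = 1, which agrees with 1 − 0 + 0 = 1.

H_0 ≅ Z,  H_1 ≅ Z/2,  H_2 = 0.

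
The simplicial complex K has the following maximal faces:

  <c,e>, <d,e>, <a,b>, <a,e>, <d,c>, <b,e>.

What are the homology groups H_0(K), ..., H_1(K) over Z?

H_0 ≅ Z,  H_1 ≅ Z^2.

Take the total order a < b < c < d < e on the vertex set. Then K (dimension 1) consists of the simplices:

  0-simplices (5): a, b, c, d, e
  1-simplices (6): ab, ae, be, cd, ce, de

Hence C_0 ≅ Z^5, C_1 ≅ Z^6.

The boundary map ∂_1: C_1 → C_0 sends each edge [p,q] (with p < q) to q − p. For instance
  ∂ab = b − a.
This gives a 5×6 integer matrix of rank 4; reducing to Smith normal form yields diagonal entries (1,1,1,1).

Now H_k = ker ∂_k / im ∂_{k+1}, so:

  H_0: rank C_0 − rank ∂_1 = 5 − 4 = 1, and the invariant factors of ∂_1 are all 1, so H_0 = Z.
  H_1: rank ker ∂_1 − rank ∂_2 = (6 − 4) − 0 = 2, and there is no ∂_2, so H_1 = Z^2.

(K is a triangulation of a wedge of 2 circles.)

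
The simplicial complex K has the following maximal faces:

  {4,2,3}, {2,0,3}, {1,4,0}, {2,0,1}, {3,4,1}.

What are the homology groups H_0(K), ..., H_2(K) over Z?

We work with the vertex ordering 0 < 1 < 2 < 3 < 4. The simplices of K, each written with vertices in increasing order, are:

  0-simplices (5): [0], [1], [2], [3], [4]
  1-simplices (10): [0,1], [0,2], [0,3], [0,4], [1,2], [1,3], [1,4], [2,3], [2,4], [3,4]
  2-simplices (5): [0,1,2], [0,1,4], [0,2,3], [1,3,4], [2,3,4]

giving chain groups C_0 ≅ Z^5, C_1 ≅ Z^10, C_2 ≅ Z^5.

Boundary ∂_1: C_1 → C_0 is given by ∂[p,q] = [q] − [p]. For instance
  ∂[0,1] = [1] − [0].
The 5×10 boundary matrix has rank 4 and Smith normal form diag(1,1,1,1).

∂_2: C_2 → C_1 sends each 2-simplex [p,q,r] to [q,r] − [p,r] + [p,q]. For instance
  ∂[1,3,4] = [3,4] − [1,4] + [1,3],
  ∂[2,3,4] = [3,4] − [2,4] + [2,3].
This gives a 10×5 integer matrix of rank 5; reducing to Smith normal form yields diagonal entries (1,1,1,1,1).

Now H_k = ker ∂_k / im ∂_{k+1}, so:

  H_0: rank C_0 − rank ∂_1 = 5 − 4 = 1, and the invariant factors of ∂_1 are all 1, so H_0 ≅ Z.
  H_1: rank ker ∂_1 − rank ∂_2 = (10 − 4) − 5 = 1, and the invariant factors of ∂_2 are all 1, so H_1 ≅ Z.
  H_2: rank ker ∂_2 − rank ∂_3 = (5 − 5) − 0 = 0, and there is no ∂_3, so H_2 ≅ 0.

H_0 = Z,  H_1 = Z,  H_2 = 0.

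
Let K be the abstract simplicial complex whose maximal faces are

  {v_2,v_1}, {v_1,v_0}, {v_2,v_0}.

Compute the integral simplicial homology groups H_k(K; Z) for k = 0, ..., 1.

H_0 = Z,  H_1 = Z.

Order the vertices as v_0 < v_1 < v_2. Listing each simplex with vertices in this order, K has dimension 1 with simplices:

  0-simplices (3): [v_0], [v_1], [v_2]
  1-simplices (3): [v_0,v_1], [v_0,v_2], [v_1,v_2]

so the chain groups are C_0 ≅ Z^3, C_1 ≅ Z^3.

∂_1: C_1 → C_0 is given by ∂[p,q] = [q] − [p].
This gives a 3×3 integer matrix of rank 2; reducing to Smith normal form yields diagonal entries (1,1).

Now H_k = ker ∂_k / im ∂_{k+1}, so:

  H_0: rank C_0 − rank ∂_1 = 3 − 2 = 1, and the invariant factors of ∂_1 are all 1, so H_0 = Z.
  H_1: rank ker ∂_1 − rank ∂_2 = (3 − 2) − 0 = 1, and there is no ∂_2, so H_1 = Z.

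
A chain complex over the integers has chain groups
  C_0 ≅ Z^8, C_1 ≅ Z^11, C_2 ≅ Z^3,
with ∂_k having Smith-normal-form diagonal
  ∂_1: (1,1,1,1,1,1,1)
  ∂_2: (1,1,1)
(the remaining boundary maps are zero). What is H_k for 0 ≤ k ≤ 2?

H_0: b_0 = 8 − 0 − 7 = 1; torsion from ∂_1 factors > 1: none. So H_0 = Z.
H_1: b_1 = 11 − 7 − 3 = 1; torsion from ∂_2 factors > 1: none. So H_1 = Z.
H_2: b_2 = 3 − 3 − 0 = 0; torsion from ∂_3 factors > 1: none. So H_2 = 0.

H_0 = Z,  H_1 = Z,  H_2 = 0.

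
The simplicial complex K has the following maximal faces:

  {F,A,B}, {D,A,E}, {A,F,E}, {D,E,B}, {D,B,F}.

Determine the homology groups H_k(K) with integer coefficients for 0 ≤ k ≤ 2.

We work with the vertex ordering A < B < D < E < F. The simplices of K, each written with vertices in increasing order, are:

  0-simplices (5): A, B, D, E, F
  1-simplices (10): AB, AD, AE, AF, BD, BE, BF, DE, DF, EF
  2-simplices (5): ABF, ADE, AEF, BDE, BDF

so the chain groups are C_0 ≅ Z^5, C_1 ≅ Z^10, C_2 ≅ Z^5.

Boundary ∂_1: C_1 → C_0 is given by ∂[p,q] = [q] − [p]. For instance
  ∂EF = F − E.
As a 5×10 matrix over Z this has rank 4, with invariant factors (1,1,1,1).

Boundary ∂_2: C_2 → C_1 acts by ∂[p,q,r] = [q,r] − [p,r] + [p,q]. For instance
  ∂ADE = DE − AE + AD,
  ∂AEF = EF − AF + AE.
This gives a 10×5 integer matrix of rank 5; reducing to Smith normal form yields diagonal entries (1,1,1,1,1).

Computing H_k = (kernel of ∂_k) / (image of ∂_{k+1}):

  H_0: rank C_0 − rank ∂_1 = 5 − 4 = 1, and the invariant factors of ∂_1 are all 1, so H_0 ≅ Z.
  H_1: rank ker ∂_1 − rank ∂_2 = (10 − 4) − 5 = 1, and the invariant factors of ∂_2 are all 1, so H_1 ≅ Z.
  H_2: rank ker ∂_2 − rank ∂_3 = (5 − 5) − 0 = 0, and there is no ∂_3, so H_2 ≅ 0.

As a check, the Euler characteristic is 5 − 10 + 5 = 0, which agrees with 1 − 1 + 0 = 0.

H_0 = Z,  H_1 = Z,  H_2 = 0.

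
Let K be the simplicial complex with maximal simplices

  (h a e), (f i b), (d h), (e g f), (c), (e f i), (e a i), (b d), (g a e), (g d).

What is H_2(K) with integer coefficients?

H_2 ≅ 0.

Order the vertices as a < b < c < d < e < f < g < h < i. Listing each simplex with vertices in this order, K has dimension 2 with simplices:

  0-simplices (9): a, b, c, d, e, f, g, h, i
  1-simplices (15): ae, ag, ah, ai, bd, bf, bi, dg, dh, ef, eg, eh, ei, fg, fi
  2-simplices (6): aeg, aeh, aei, bfi, efg, efi

giving chain groups C_0 ≅ Z^9, C_1 ≅ Z^15, C_2 ≅ Z^6.

The boundary map ∂_1: C_1 → C_0 sends each edge [p,q] (with p < q) to q − p. For instance
  ∂bd = d − b.
The 9×15 boundary matrix has rank 7 and Smith normal form diag(1,1,1,1,1,1,1).

The boundary map ∂_2: C_2 → C_1 acts by ∂[p,q,r] = [q,r] − [p,r] + [p,q]. For instance
  ∂efi = fi − ei + ef,
  ∂aeh = eh − ah + ae.
The resulting 15×6 matrix has rank 6, and its Smith normal form has invariant factors (1,1,1,1,1,1).

Now H_k = ker ∂_k / im ∂_{k+1}, so:

  H_2: rank ker ∂_2 − rank ∂_3 = (6 − 6) − 0 = 0, and there is no ∂_3, so H_2 ≅ 0.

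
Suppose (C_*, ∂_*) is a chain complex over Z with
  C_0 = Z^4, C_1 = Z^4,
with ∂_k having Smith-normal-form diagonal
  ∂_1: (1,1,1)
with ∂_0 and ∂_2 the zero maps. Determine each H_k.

H_0 = Z,  H_1 = Z.

H_0: b_0 = 4 − 0 − 3 = 1; torsion from ∂_1 factors > 1: none. So H_0 = Z.
H_1: b_1 = 4 − 3 − 0 = 1; torsion from ∂_2 factors > 1: none. So H_1 = Z.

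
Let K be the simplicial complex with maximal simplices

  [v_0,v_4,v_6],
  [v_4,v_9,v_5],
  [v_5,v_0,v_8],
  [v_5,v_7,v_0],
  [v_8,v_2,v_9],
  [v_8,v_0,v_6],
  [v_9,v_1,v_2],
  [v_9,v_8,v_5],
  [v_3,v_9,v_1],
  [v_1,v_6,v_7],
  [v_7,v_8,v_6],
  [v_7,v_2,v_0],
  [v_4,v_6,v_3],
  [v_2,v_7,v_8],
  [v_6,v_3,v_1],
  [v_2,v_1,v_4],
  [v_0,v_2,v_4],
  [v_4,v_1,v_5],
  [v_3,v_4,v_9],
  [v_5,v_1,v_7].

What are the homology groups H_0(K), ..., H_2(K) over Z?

H_0 ≅ Z,  H_1 ≅ Z × Z/2,  H_2 = 0.

Take the total order v_0 < v_1 < v_2 < v_3 < v_4 < v_5 < v_6 < v_7 < v_8 < v_9 on the vertex set. Then K (dimension 2) consists of the simplices:

  0-simplices (10): [v_0], [v_1], [v_2], [v_3], [v_4], [v_5], [v_6], [v_7], [v_8], [v_9]
  1-simplices (30): (30 of them)
  2-simplices (20): (20 of them)

giving chain groups C_0 ≅ Z^10, C_1 ≅ Z^30, C_2 ≅ Z^20.

∂_1: C_1 → C_0 maps an edge to its endpoints' difference, ∂[p,q] = q − p. For instance
  ∂[v_3,v_9] = [v_9] − [v_3].
The resulting 10×30 matrix has rank 9, and its Smith normal form has invariant factors (1,1,1,1,1,1,1,1,1).

Boundary ∂_2: C_2 → C_1 acts by ∂[p,q,r] = [q,r] − [p,r] + [p,q]. For instance
  ∂[v_4,v_5,v_9] = [v_5,v_9] − [v_4,v_9] + [v_4,v_5],
  ∂[v_1,v_2,v_4] = [v_2,v_4] − [v_1,v_4] + [v_1,v_2].
As a 30×20 matrix over Z this has rank 20, with invariant factors (1,1,1,1,1,1,1,1,1,1,1,1,1,1,1,1,1,1,1,2).

Reading off H_k = ker ∂_k / im ∂_{k+1}:

  H_0: rank C_0 − rank ∂_1 = 10 − 9 = 1, and the invariant factors of ∂_1 are all 1, so H_0 ≅ Z.
  H_1: rank ker ∂_1 − rank ∂_2 = (30 − 9) − 20 = 1, and ∂_2 has invariant factor 2 > 1, so H_1 ≅ Z × Z/2.
  H_2: rank ker ∂_2 − rank ∂_3 = (20 − 20) − 0 = 0, and there is no ∂_3, so H_2 ≅ 0.

(K is a triangulation of the Klein bottle.)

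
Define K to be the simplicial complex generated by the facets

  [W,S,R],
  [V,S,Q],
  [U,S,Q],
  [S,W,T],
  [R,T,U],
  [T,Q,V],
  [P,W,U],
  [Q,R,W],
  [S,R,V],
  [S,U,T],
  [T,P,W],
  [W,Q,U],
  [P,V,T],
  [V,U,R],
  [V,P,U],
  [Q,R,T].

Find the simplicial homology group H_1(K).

Fix the vertex order P < Q < R < S < T < U < V < W and write every simplex with vertices in increasing order. Then dim K = 2 and the simplices of K are:

  0-simplices (8): P, Q, R, S, T, U, V, W
  1-simplices (24): PT, PU, PV, PW, QR, QS, QT, QU, QV, QW, RS, RT, RU, RV, RW, ST, SU, SV, SW, TU, TV, TW, UV, UW
  2-simplices (16): PTV, PTW, PUV, PUW, QRT, QRW, QSU, QSV, QTV, QUW, RSV, RSW, RTU, RUV, STU, STW

so the chain groups are C_0 ≅ Z^8, C_1 ≅ Z^24, C_2 ≅ Z^16.

∂_1: C_1 → C_0 sends each edge [p,q] (with p < q) to q − p.
The 8×24 boundary matrix has rank 7 and Smith normal form diag(1,1,1,1,1,1,1).

Boundary ∂_2: C_2 → C_1 maps a triangle to the signed sum of its edges. For instance
  ∂PUW = UW − PW + PU,
  ∂RSW = SW − RW + RS.
The resulting 24×16 matrix has rank 15, and its Smith normal form has invariant factors (1,1,1,1,1,1,1,1,1,1,1,1,1,1,1).

Reading off H_k = ker ∂_k / im ∂_{k+1}:

  H_1: rank ker ∂_1 − rank ∂_2 = (24 − 7) − 15 = 2, and the invariant factors of ∂_2 are all 1, so H_1 ≅ Z^2.

H_1 ≅ Z^2.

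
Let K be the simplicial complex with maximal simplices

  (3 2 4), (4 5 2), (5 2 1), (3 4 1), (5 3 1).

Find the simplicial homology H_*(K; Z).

H_0 ≅ Z,  H_1 ≅ Z,  H_2 = 0.

Fix the vertex order 1 < 2 < 3 < 4 < 5 and write every simplex with vertices in increasing order. Then dim K = 2 and the simplices of K are:

  0-simplices (5): [1], [2], [3], [4], [5]
  1-simplices (10): [1,2], [1,3], [1,4], [1,5], [2,3], [2,4], [2,5], [3,4], [3,5], [4,5]
  2-simplices (5): [1,2,5], [1,3,4], [1,3,5], [2,3,4], [2,4,5]

Hence C_0 ≅ Z^5, C_1 ≅ Z^10, C_2 ≅ Z^5.

∂_1: C_1 → C_0 is given by ∂[p,q] = [q] − [p]. For instance
  ∂[3,4] = [4] − [3].
The resulting 5×10 matrix has rank 4, and its Smith normal form has invariant factors (1,1,1,1).

∂_2: C_2 → C_1 acts by ∂[p,q,r] = [q,r] − [p,r] + [p,q]. For instance
  ∂[1,3,5] = [3,5] − [1,5] + [1,3],
  ∂[1,2,5] = [2,5] − [1,5] + [1,2].
This gives a 10×5 integer matrix of rank 5; reducing to Smith normal form yields diagonal entries (1,1,1,1,1).

From H_k ≅ ker(∂_k) / im(∂_{k+1}) we obtain:

  H_0: rank C_0 − rank ∂_1 = 5 − 4 = 1, and the invariant factors of ∂_1 are all 1, so H_0 ≅ Z.
  H_1: rank ker ∂_1 − rank ∂_2 = (10 − 4) − 5 = 1, and the invariant factors of ∂_2 are all 1, so H_1 ≅ Z.
  H_2: rank ker ∂_2 − rank ∂_3 = (5 − 5) − 0 = 0, and there is no ∂_3, so H_2 ≅ 0.

As a check, the Euler characteristic is 5 − 10 + 5 = 0, which agrees with 1 − 1 + 0 = 0.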